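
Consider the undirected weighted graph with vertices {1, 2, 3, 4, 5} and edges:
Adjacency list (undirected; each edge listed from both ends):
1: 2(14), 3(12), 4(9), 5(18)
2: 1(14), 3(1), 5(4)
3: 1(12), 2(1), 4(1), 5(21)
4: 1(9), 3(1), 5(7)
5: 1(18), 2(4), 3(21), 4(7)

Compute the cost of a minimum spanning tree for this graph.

Kruskal: consider edges lightest-first.
2–3 (1): add — endpoints in different components.
3–4 (1): add — endpoints in different components.
2–5 (4): add — endpoints in different components.
4–5 (7): skip — 4 and 5 already connected.
1–4 (9): add — endpoints in different components.
MST edges: 2–3, 3–4, 2–5, 1–4; total weight 1+1+4+9 = 15.

15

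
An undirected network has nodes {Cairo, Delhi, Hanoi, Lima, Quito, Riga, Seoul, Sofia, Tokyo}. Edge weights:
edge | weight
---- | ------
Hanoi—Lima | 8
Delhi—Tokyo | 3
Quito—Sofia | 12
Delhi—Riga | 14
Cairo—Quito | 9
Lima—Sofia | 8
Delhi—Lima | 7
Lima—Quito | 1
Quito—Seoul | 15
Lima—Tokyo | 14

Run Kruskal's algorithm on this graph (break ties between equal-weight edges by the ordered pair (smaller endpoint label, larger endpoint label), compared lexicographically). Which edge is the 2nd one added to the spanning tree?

Kruskal: consider edges lightest-first.
Lima—Quito (1): add — endpoints in different components.
Delhi—Tokyo (3): add — endpoints in different components.
Delhi—Lima (7): add — endpoints in different components.
Hanoi—Lima (8): add — endpoints in different components.
Lima—Sofia (8): add — endpoints in different components.
Cairo—Quito (9): add — endpoints in different components.
Quito—Sofia (12): skip — Quito and Sofia already connected.
Delhi—Riga (14): add — endpoints in different components.
Lima—Tokyo (14): skip — Lima and Tokyo already connected.
Quito—Seoul (15): add — endpoints in different components.
The 2nd edge added is Delhi—Tokyo.

Delhi-Tokyo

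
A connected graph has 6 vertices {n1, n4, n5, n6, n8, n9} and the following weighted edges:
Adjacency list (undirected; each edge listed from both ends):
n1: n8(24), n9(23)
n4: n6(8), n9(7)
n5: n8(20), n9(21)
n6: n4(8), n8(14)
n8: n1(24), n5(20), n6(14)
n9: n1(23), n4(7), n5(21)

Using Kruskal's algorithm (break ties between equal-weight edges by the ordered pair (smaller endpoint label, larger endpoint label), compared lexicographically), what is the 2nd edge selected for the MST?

Kruskal's algorithm — process edges by increasing weight (ties by edge label):
n4–n9 (7): add — endpoints in different components.
n4–n6 (8): add — endpoints in different components.
n6–n8 (14): add — endpoints in different components.
n5–n8 (20): add — endpoints in different components.
n5–n9 (21): skip — n5 and n9 already connected.
n1–n9 (23): add — endpoints in different components.
The 2nd edge added is n4–n6.

n4-n6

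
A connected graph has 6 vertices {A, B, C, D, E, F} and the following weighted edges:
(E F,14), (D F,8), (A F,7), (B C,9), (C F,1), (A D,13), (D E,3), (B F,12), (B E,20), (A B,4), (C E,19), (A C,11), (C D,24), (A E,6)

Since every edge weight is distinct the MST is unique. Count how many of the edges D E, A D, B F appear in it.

1

Kruskal's algorithm — process edges by increasing weight (ties by edge label):
C F (1): add — endpoints in different components.
D E (3): add — endpoints in different components.
A B (4): add — endpoints in different components.
A E (6): add — endpoints in different components.
A F (7): add — endpoints in different components.
MST edge set: {C F, D E, A B, A E, A F}.
Of the listed edges, {D E} are in the MST → 1.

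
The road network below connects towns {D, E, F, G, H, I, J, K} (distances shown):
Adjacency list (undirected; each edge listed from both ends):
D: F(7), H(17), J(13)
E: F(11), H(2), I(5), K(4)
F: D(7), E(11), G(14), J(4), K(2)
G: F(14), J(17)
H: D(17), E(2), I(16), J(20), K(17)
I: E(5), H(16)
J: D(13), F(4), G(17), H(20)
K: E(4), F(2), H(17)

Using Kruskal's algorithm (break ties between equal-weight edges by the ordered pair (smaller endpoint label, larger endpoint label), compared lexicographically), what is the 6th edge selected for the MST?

Kruskal's algorithm — process edges by increasing weight (ties by edge label):
E H (2): add — endpoints in different components.
F K (2): add — endpoints in different components.
E K (4): add — endpoints in different components.
F J (4): add — endpoints in different components.
E I (5): add — endpoints in different components.
D F (7): add — endpoints in different components.
E F (11): skip — E and F already connected.
D J (13): skip — D and J already connected.
F G (14): add — endpoints in different components.
The 6th edge added is D F.

D-F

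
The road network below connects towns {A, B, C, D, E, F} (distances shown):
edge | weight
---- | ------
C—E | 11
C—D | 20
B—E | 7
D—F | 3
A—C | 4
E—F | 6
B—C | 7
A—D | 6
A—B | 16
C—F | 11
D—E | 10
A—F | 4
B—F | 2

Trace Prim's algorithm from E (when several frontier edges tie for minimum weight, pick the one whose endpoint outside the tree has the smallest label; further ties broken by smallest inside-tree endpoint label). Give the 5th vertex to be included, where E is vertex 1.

Prim, starting at E.
Step 1: cheapest edge leaving the tree is E—F (6); add F.
Step 2: cheapest edge leaving the tree is B—F (2); add B.
Step 3: cheapest edge leaving the tree is D—F (3); add D.
Step 4: cheapest edge leaving the tree is A—F (4); add A.
Step 5: cheapest edge leaving the tree is A—C (4); add C.
Vertex order: E, F, B, D, A, C. The 5th vertex is A.

A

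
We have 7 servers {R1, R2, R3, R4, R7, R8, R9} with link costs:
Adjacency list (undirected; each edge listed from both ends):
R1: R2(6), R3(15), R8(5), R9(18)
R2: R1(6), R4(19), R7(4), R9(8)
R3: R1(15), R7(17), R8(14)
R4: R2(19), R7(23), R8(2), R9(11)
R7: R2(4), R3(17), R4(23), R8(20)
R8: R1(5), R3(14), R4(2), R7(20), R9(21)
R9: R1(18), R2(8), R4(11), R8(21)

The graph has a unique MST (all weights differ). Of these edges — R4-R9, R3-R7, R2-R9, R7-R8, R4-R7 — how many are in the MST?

Kruskal's algorithm — process edges by increasing weight (ties by edge label):
R4-R8 (2): add — endpoints in different components.
R2-R7 (4): add — endpoints in different components.
R1-R8 (5): add — endpoints in different components.
R1-R2 (6): add — endpoints in different components.
R2-R9 (8): add — endpoints in different components.
R4-R9 (11): skip — R4 and R9 already connected.
R3-R8 (14): add — endpoints in different components.
MST edge set: {R4-R8, R2-R7, R1-R8, R1-R2, R2-R9, R3-R8}.
Of the listed edges, {R2-R9} are in the MST → 1.

1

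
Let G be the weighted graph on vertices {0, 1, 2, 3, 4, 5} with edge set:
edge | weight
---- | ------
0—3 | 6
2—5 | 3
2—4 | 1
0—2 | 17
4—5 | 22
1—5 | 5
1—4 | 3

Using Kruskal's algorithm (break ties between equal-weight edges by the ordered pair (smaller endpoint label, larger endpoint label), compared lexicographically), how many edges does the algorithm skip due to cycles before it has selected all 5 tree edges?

Kruskal's algorithm — process edges by increasing weight (ties by edge label):
2—4 (1): add — endpoints in different components.
1—4 (3): add — endpoints in different components.
2—5 (3): add — endpoints in different components.
1—5 (5): skip — 1 and 5 already connected.
0—3 (6): add — endpoints in different components.
0—2 (17): add — endpoints in different components.
Edges rejected before the tree was complete: 1.

1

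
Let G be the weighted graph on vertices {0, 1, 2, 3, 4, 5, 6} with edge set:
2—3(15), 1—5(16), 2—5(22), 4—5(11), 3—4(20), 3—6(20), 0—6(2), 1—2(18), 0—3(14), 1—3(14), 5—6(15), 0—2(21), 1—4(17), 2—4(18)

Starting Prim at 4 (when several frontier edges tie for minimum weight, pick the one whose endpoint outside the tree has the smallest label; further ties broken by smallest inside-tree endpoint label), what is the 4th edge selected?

0-3

Grow the tree from 4 using Prim:
Step 1: cheapest edge leaving the tree is 4—5 (11); add 5.
Step 2: cheapest edge leaving the tree is 5—6 (15); add 6.
Step 3: cheapest edge leaving the tree is 0—6 (2); add 0.
Step 4: cheapest edge leaving the tree is 0—3 (14); add 3.
Step 5: cheapest edge leaving the tree is 1—3 (14); add 1.
Step 6: cheapest edge leaving the tree is 2—3 (15); add 2.
The 4th edge added is 0—3.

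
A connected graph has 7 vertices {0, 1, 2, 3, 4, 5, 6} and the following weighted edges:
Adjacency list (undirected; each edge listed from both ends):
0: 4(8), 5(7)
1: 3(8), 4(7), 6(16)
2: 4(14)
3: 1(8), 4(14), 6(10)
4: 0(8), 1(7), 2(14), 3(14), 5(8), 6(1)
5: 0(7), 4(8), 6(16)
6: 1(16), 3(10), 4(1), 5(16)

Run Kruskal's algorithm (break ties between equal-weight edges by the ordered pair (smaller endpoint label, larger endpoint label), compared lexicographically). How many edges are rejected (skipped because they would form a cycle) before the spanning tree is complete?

Sort edges by weight, then run Kruskal:
4 6 (1): add — endpoints in different components.
0 5 (7): add — endpoints in different components.
1 4 (7): add — endpoints in different components.
0 4 (8): add — endpoints in different components.
1 3 (8): add — endpoints in different components.
4 5 (8): skip — 4 and 5 already connected.
3 6 (10): skip — 3 and 6 already connected.
2 4 (14): add — endpoints in different components.
Edges rejected before the tree was complete: 2.

2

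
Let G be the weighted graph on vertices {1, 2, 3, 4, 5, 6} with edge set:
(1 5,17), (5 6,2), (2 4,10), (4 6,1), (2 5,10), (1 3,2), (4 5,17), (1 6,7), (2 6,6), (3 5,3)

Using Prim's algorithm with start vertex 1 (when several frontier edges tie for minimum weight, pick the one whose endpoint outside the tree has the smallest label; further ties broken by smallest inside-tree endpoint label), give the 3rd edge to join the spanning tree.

5-6

Grow the tree from 1 using Prim:
Step 1: frontier [1 3 2, 1 6 7, 1 5 17] → take 1 3 (2); add 3.
Step 2: frontier [1 6 7, 1 5 17, 3 5 3] → take 3 5 (3); add 5.
Step 3: frontier [1 6 7, 5 6 2, 2 5 10, 4 5 17] → take 5 6 (2); add 6.
Step 4: frontier [2 5 10, 4 5 17, 4 6 1, 2 6 6] → take 4 6 (1); add 4.
Step 5: frontier [2 4 10, 2 5 10, 2 6 6] → take 2 6 (6); add 2.
The 3rd edge added is 5 6.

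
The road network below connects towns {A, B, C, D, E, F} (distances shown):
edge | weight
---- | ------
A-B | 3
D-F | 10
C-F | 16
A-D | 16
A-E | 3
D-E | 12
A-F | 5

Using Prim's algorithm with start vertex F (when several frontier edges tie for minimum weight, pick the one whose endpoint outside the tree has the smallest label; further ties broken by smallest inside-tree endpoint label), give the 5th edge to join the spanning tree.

C-F

Prim, starting at F.
Step 1: frontier [A-F 5, D-F 10, C-F 16] → take A-F (5); add A.
Step 2: frontier [A-B 3, A-E 3, A-D 16, D-F 10, C-F 16] → take A-B (3); add B.
Step 3: frontier [A-E 3, A-D 16, D-F 10, C-F 16] → take A-E (3); add E.
Step 4: frontier [A-D 16, D-E 12, D-F 10, C-F 16] → take D-F (10); add D.
Step 5: frontier [C-F 16] → take C-F (16); add C.
The 5th edge added is C-F.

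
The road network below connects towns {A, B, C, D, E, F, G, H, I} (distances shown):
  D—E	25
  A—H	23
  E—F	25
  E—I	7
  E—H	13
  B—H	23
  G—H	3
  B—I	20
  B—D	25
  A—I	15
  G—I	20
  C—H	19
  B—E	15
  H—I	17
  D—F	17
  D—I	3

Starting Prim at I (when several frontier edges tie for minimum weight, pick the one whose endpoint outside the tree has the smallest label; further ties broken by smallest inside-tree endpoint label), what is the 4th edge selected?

G-H

Prim, starting at I.
Step 1: cheapest edge leaving the tree is D—I (3); add D.
Step 2: cheapest edge leaving the tree is E—I (7); add E.
Step 3: cheapest edge leaving the tree is E—H (13); add H.
Step 4: cheapest edge leaving the tree is G—H (3); add G.
Step 5: cheapest edge leaving the tree is A—I (15); add A.
Step 6: cheapest edge leaving the tree is B—E (15); add B.
Step 7: cheapest edge leaving the tree is D—F (17); add F.
Step 8: cheapest edge leaving the tree is C—H (19); add C.
The 4th edge added is G—H.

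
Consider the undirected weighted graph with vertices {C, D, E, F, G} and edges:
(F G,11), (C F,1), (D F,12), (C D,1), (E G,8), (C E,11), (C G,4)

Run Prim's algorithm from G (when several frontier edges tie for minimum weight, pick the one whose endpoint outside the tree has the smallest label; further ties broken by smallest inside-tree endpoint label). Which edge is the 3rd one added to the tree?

C-F

Prim, starting at G.
Step 1: cheapest edge leaving the tree is C G (4); add C.
Step 2: cheapest edge leaving the tree is C D (1); add D.
Step 3: cheapest edge leaving the tree is C F (1); add F.
Step 4: cheapest edge leaving the tree is E G (8); add E.
The 3rd edge added is C F.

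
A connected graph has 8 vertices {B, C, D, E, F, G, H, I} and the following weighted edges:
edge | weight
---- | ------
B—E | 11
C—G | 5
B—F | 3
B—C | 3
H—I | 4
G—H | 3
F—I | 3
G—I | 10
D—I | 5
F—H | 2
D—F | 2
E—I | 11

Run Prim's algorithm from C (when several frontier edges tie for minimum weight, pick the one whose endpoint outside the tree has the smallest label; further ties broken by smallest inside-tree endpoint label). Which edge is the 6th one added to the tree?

Prim, starting at C.
Step 1: frontier [B—C 3, C—G 5] → take B—C (3); add B.
Step 2: frontier [B—F 3, B—E 11, C—G 5] → take B—F (3); add F.
Step 3: frontier [B—E 11, C—G 5, D—F 2, F—H 2, F—I 3] → take D—F (2); add D.
Step 4: frontier [B—E 11, C—G 5, D—I 5, F—H 2, F—I 3] → take F—H (2); add H.
Step 5: frontier [B—E 11, C—G 5, D—I 5, F—I 3, G—H 3, H—I 4] → take G—H (3); add G.
Step 6: frontier [B—E 11, D—I 5, F—I 3, G—I 10, H—I 4] → take F—I (3); add I.
Step 7: frontier [B—E 11, E—I 11] → take B—E (11); add E.
The 6th edge added is F—I.

F-I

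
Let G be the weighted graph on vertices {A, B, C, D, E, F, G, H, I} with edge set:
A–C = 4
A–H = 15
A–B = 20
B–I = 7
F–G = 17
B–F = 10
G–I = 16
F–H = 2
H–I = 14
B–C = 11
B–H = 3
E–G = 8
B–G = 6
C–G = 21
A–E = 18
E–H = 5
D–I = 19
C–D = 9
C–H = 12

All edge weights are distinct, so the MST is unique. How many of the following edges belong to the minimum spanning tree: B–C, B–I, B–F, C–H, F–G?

Kruskal's algorithm — process edges by increasing weight (ties by edge label):
F–H (2): add — endpoints in different components.
B–H (3): add — endpoints in different components.
A–C (4): add — endpoints in different components.
E–H (5): add — endpoints in different components.
B–G (6): add — endpoints in different components.
B–I (7): add — endpoints in different components.
E–G (8): skip — E and G already connected.
C–D (9): add — endpoints in different components.
B–F (10): skip — B and F already connected.
B–C (11): add — endpoints in different components.
MST edge set: {F–H, B–H, A–C, E–H, B–G, B–I, C–D, B–C}.
Of the listed edges, {B–C, B–I} are in the MST → 2.

2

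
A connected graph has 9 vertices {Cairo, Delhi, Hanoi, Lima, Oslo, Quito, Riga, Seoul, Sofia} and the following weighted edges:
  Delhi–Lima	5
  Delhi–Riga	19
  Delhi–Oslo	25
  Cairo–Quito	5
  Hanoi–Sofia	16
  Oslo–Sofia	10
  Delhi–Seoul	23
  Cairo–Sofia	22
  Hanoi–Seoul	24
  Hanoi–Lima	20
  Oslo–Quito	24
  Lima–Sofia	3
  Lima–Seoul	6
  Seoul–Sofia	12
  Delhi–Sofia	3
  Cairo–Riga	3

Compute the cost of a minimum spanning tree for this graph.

Grow the tree from Riga using Prim:
Step 1: cheapest edge leaving the tree is Cairo–Riga (3); add Cairo.
Step 2: cheapest edge leaving the tree is Cairo–Quito (5); add Quito.
Step 3: cheapest edge leaving the tree is Delhi–Riga (19); add Delhi.
Step 4: cheapest edge leaving the tree is Delhi–Sofia (3); add Sofia.
Step 5: cheapest edge leaving the tree is Lima–Sofia (3); add Lima.
Step 6: cheapest edge leaving the tree is Lima–Seoul (6); add Seoul.
Step 7: cheapest edge leaving the tree is Oslo–Sofia (10); add Oslo.
Step 8: cheapest edge leaving the tree is Hanoi–Sofia (16); add Hanoi.
MST edges: Cairo–Riga, Cairo–Quito, Delhi–Riga, Delhi–Sofia, Lima–Sofia, Lima–Seoul, Oslo–Sofia, Hanoi–Sofia; total weight 3+5+19+3+3+6+10+16 = 65.

65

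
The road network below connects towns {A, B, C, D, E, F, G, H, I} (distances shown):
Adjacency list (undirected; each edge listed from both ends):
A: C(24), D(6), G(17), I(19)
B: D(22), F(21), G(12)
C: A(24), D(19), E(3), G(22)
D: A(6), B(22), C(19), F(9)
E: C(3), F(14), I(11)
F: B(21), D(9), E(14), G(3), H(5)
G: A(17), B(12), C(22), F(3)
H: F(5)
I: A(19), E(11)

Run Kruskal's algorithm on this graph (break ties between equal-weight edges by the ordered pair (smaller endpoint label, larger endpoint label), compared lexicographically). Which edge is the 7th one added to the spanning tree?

Sort edges by weight, then run Kruskal:
C-E (3): add — endpoints in different components.
F-G (3): add — endpoints in different components.
F-H (5): add — endpoints in different components.
A-D (6): add — endpoints in different components.
D-F (9): add — endpoints in different components.
E-I (11): add — endpoints in different components.
B-G (12): add — endpoints in different components.
E-F (14): add — endpoints in different components.
The 7th edge added is B-G.

B-G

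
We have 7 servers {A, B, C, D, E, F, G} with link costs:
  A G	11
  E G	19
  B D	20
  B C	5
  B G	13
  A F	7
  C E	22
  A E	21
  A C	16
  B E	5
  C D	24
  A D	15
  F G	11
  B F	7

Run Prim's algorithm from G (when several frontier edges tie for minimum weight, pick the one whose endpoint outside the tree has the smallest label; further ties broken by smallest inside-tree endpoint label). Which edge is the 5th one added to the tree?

B-E

Prim, starting at G.
Step 1: frontier [A G 11, F G 11, B G 13, E G 19] → take A G (11); add A.
Step 2: frontier [A F 7, A D 15, A C 16, A E 21, F G 11, B G 13, E G 19] → take A F (7); add F.
Step 3: frontier [A D 15, A C 16, A E 21, B F 7, B G 13, E G 19] → take B F (7); add B.
Step 4: frontier [A D 15, A C 16, A E 21, B C 5, B E 5, B D 20, E G 19] → take B C (5); add C.
Step 5: frontier [A D 15, A E 21, B E 5, B D 20, C E 22, C D 24, E G 19] → take B E (5); add E.
Step 6: frontier [A D 15, B D 20, C D 24] → take A D (15); add D.
The 5th edge added is B E.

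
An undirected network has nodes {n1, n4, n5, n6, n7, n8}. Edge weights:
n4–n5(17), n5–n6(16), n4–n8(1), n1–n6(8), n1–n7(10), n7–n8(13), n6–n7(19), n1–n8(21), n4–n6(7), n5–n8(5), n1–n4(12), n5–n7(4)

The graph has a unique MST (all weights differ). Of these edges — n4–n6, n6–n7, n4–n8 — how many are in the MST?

Sort edges by weight, then run Kruskal:
n4–n8 (1): add. Components now {n6} {n4,n8} {n1} {n7} {n5}
n5–n7 (4): add. Components now {n6} {n4,n8} {n1} {n5,n7}
n5–n8 (5): add. Components now {n6} {n4,n5,n7,n8} {n1}
n4–n6 (7): add. Components now {n4,n5,n6,n7,n8} {n1}
n1–n6 (8): add. Components now {n1,n4,n5,n6,n7,n8}
MST edge set: {n4–n8, n5–n7, n5–n8, n4–n6, n1–n6}.
Of the listed edges, {n4–n6, n4–n8} are in the MST → 2.

2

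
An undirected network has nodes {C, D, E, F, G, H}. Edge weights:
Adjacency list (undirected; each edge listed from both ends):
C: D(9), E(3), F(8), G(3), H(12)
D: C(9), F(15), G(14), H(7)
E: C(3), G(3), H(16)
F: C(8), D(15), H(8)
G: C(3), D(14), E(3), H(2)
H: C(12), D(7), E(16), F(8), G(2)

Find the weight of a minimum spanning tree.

23

Grow the tree from G using Prim:
Step 1: frontier [G–H 2, C–G 3, E–G 3, D–G 14] → take G–H (2); add H.
Step 2: frontier [C–G 3, E–G 3, D–G 14, D–H 7, F–H 8, C–H 12, E–H 16] → take C–G (3); add C.
Step 3: frontier [C–E 3, C–F 8, C–D 9, E–G 3, D–G 14, D–H 7, F–H 8, E–H 16] → take C–E (3); add E.
Step 4: frontier [C–F 8, C–D 9, D–G 14, D–H 7, F–H 8] → take D–H (7); add D.
Step 5: frontier [C–F 8, D–F 15, F–H 8] → take C–F (8); add F.
MST edges: G–H, C–G, C–E, D–H, C–F; total weight 2+3+3+7+8 = 23.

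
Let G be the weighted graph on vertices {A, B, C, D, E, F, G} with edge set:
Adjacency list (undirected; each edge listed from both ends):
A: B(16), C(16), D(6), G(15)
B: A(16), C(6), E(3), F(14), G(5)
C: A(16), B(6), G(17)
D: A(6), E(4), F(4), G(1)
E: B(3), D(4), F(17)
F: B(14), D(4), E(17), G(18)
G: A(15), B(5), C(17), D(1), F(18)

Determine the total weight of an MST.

24

Prim, starting at D.
Step 1: frontier [D-G 1, D-E 4, D-F 4, A-D 6] → take D-G (1); add G.
Step 2: frontier [D-E 4, D-F 4, A-D 6, B-G 5, A-G 15, C-G 17, F-G 18] → take D-E (4); add E.
Step 3: frontier [D-F 4, A-D 6, B-E 3, E-F 17, B-G 5, A-G 15, C-G 17, F-G 18] → take B-E (3); add B.
Step 4: frontier [B-C 6, B-F 14, A-B 16, D-F 4, A-D 6, E-F 17, A-G 15, C-G 17, F-G 18] → take D-F (4); add F.
Step 5: frontier [B-C 6, A-B 16, A-D 6, A-G 15, C-G 17] → take A-D (6); add A.
Step 6: frontier [A-C 16, B-C 6, C-G 17] → take B-C (6); add C.
MST edges: D-G, D-E, B-E, D-F, A-D, B-C; total weight 1+4+3+4+6+6 = 24.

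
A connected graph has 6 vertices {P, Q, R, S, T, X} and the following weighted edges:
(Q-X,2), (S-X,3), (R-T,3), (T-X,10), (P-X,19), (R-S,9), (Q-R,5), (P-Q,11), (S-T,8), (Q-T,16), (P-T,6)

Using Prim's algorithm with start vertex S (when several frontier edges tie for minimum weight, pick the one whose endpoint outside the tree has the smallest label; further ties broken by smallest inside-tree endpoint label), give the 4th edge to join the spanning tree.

R-T

Grow the tree from S using Prim:
Step 1: cheapest edge leaving the tree is S-X (3); add X.
Step 2: cheapest edge leaving the tree is Q-X (2); add Q.
Step 3: cheapest edge leaving the tree is Q-R (5); add R.
Step 4: cheapest edge leaving the tree is R-T (3); add T.
Step 5: cheapest edge leaving the tree is P-T (6); add P.
The 4th edge added is R-T.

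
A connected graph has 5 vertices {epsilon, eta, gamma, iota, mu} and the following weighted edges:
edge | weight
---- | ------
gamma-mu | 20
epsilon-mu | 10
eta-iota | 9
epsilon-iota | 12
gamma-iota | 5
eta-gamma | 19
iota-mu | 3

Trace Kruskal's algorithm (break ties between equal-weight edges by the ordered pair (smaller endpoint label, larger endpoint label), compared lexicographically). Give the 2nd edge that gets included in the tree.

gamma-iota

Sort edges by weight, then run Kruskal:
iota-mu (3): add. Components now {iota,mu} {eta} {gamma} {epsilon}
gamma-iota (5): add. Components now {gamma,iota,mu} {eta} {epsilon}
eta-iota (9): add. Components now {eta,gamma,iota,mu} {epsilon}
epsilon-mu (10): add. Components now {epsilon,eta,gamma,iota,mu}
The 2nd edge added is gamma-iota.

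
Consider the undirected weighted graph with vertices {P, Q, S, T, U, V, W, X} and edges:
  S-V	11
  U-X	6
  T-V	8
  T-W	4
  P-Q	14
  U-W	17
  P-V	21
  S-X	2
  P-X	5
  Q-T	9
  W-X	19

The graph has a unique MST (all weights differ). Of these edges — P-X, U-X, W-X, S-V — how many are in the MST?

3

Kruskal's algorithm — process edges by increasing weight (ties by edge label):
S-X (2): add — endpoints in different components.
T-W (4): add — endpoints in different components.
P-X (5): add — endpoints in different components.
U-X (6): add — endpoints in different components.
T-V (8): add — endpoints in different components.
Q-T (9): add — endpoints in different components.
S-V (11): add — endpoints in different components.
MST edge set: {S-X, T-W, P-X, U-X, T-V, Q-T, S-V}.
Of the listed edges, {P-X, U-X, S-V} are in the MST → 3.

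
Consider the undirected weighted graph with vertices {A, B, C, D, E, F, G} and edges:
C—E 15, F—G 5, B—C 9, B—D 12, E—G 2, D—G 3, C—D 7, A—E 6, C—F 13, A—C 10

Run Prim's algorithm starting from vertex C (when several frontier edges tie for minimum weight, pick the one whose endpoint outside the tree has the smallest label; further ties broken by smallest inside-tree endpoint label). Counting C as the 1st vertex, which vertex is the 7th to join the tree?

Prim, starting at C.
Step 1: frontier [C—D 7, B—C 9, A—C 10, C—F 13, C—E 15] → take C—D (7); add D.
Step 2: frontier [B—C 9, A—C 10, C—F 13, C—E 15, D—G 3, B—D 12] → take D—G (3); add G.
Step 3: frontier [B—C 9, A—C 10, C—F 13, C—E 15, B—D 12, E—G 2, F—G 5] → take E—G (2); add E.
Step 4: frontier [B—C 9, A—C 10, C—F 13, B—D 12, A—E 6, F—G 5] → take F—G (5); add F.
Step 5: frontier [B—C 9, A—C 10, B—D 12, A—E 6] → take A—E (6); add A.
Step 6: frontier [B—C 9, B—D 12] → take B—C (9); add B.
Vertex order: C, D, G, E, F, A, B. The 7th vertex is B.

B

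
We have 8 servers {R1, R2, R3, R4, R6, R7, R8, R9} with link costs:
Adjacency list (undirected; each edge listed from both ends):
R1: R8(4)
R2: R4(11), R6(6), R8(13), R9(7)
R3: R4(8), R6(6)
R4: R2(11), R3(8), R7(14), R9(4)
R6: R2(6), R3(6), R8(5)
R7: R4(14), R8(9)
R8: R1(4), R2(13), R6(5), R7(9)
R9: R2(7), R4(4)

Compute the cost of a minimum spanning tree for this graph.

Kruskal: consider edges lightest-first.
R1–R8 (4): add — endpoints in different components.
R4–R9 (4): add — endpoints in different components.
R6–R8 (5): add — endpoints in different components.
R2–R6 (6): add — endpoints in different components.
R3–R6 (6): add — endpoints in different components.
R2–R9 (7): add — endpoints in different components.
R3–R4 (8): skip — R3 and R4 already connected.
R7–R8 (9): add — endpoints in different components.
MST edges: R1–R8, R4–R9, R6–R8, R2–R6, R3–R6, R2–R9, R7–R8; total weight 4+4+5+6+6+7+9 = 41.

41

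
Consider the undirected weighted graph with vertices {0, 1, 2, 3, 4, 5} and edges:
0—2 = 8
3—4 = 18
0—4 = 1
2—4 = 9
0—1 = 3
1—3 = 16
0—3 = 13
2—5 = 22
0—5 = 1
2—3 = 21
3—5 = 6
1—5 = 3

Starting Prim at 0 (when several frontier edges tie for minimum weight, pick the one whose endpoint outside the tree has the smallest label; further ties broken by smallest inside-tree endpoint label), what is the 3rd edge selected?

0-1

Prim, starting at 0.
Step 1: frontier [0—4 1, 0—5 1, 0—1 3, 0—2 8, 0—3 13] → take 0—4 (1); add 4.
Step 2: frontier [0—5 1, 0—1 3, 0—2 8, 0—3 13, 2—4 9, 3—4 18] → take 0—5 (1); add 5.
Step 3: frontier [0—1 3, 0—2 8, 0—3 13, 2—4 9, 3—4 18, 1—5 3, 3—5 6, 2—5 22] → take 0—1 (3); add 1.
Step 4: frontier [0—2 8, 0—3 13, 1—3 16, 2—4 9, 3—4 18, 3—5 6, 2—5 22] → take 3—5 (6); add 3.
Step 5: frontier [0—2 8, 2—3 21, 2—4 9, 2—5 22] → take 0—2 (8); add 2.
The 3rd edge added is 0—1.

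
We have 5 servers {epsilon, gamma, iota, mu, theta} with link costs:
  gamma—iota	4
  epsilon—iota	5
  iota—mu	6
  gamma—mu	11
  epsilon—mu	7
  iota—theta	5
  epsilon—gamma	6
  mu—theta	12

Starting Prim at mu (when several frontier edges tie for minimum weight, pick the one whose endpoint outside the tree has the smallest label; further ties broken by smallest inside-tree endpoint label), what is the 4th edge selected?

Grow the tree from mu using Prim:
Step 1: frontier [iota—mu 6, epsilon—mu 7, gamma—mu 11, mu—theta 12] → take iota—mu (6); add iota.
Step 2: frontier [gamma—iota 4, epsilon—iota 5, iota—theta 5, epsilon—mu 7, gamma—mu 11, mu—theta 12] → take gamma—iota (4); add gamma.
Step 3: frontier [epsilon—gamma 6, epsilon—iota 5, iota—theta 5, epsilon—mu 7, mu—theta 12] → take epsilon—iota (5); add epsilon.
Step 4: frontier [iota—theta 5, mu—theta 12] → take iota—theta (5); add theta.
The 4th edge added is iota—theta.

iota-theta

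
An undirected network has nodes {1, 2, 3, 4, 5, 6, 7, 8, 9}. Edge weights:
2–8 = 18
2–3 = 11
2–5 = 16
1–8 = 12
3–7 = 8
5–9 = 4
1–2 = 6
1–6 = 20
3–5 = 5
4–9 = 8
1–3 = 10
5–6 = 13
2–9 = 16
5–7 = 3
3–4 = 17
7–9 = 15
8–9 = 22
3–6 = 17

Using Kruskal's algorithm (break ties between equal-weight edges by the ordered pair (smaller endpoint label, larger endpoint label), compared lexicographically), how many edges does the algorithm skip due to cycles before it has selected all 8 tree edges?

2

Sort edges by weight, then run Kruskal:
5–7 (3): add — endpoints in different components.
5–9 (4): add — endpoints in different components.
3–5 (5): add — endpoints in different components.
1–2 (6): add — endpoints in different components.
3–7 (8): skip — 3 and 7 already connected.
4–9 (8): add — endpoints in different components.
1–3 (10): add — endpoints in different components.
2–3 (11): skip — 2 and 3 already connected.
1–8 (12): add — endpoints in different components.
5–6 (13): add — endpoints in different components.
Edges rejected before the tree was complete: 2.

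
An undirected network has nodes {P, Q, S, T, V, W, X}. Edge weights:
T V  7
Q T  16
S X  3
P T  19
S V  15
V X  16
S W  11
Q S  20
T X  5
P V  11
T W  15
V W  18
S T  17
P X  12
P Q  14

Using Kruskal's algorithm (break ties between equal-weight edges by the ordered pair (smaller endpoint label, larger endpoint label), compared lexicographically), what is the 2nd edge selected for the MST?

Kruskal: consider edges lightest-first.
S X (3): add — endpoints in different components.
T X (5): add — endpoints in different components.
T V (7): add — endpoints in different components.
P V (11): add — endpoints in different components.
S W (11): add — endpoints in different components.
P X (12): skip — X and P already connected.
P Q (14): add — endpoints in different components.
The 2nd edge added is T X.

T-X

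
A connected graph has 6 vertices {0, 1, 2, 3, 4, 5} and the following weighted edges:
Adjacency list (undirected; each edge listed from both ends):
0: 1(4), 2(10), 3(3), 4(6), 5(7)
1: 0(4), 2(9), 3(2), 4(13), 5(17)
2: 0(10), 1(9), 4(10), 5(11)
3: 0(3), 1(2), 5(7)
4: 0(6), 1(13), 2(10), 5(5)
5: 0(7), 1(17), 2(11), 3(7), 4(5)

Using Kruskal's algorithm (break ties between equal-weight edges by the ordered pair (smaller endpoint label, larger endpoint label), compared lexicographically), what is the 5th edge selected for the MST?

Sort edges by weight, then run Kruskal:
1-3 (2): add — endpoints in different components.
0-3 (3): add — endpoints in different components.
0-1 (4): skip — 0 and 1 already connected.
4-5 (5): add — endpoints in different components.
0-4 (6): add — endpoints in different components.
0-5 (7): skip — 0 and 5 already connected.
3-5 (7): skip — 3 and 5 already connected.
1-2 (9): add — endpoints in different components.
The 5th edge added is 1-2.

1-2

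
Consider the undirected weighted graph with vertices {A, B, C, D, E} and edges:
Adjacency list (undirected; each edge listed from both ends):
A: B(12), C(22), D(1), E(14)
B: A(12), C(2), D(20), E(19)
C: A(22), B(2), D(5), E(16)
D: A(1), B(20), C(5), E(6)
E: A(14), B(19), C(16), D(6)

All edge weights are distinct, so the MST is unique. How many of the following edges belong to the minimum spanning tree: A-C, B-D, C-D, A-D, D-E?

3

Kruskal's algorithm — process edges by increasing weight (ties by edge label):
A-D (1): add. Components now {A,D} {B} {C} {E}
B-C (2): add. Components now {A,D} {B,C} {E}
C-D (5): add. Components now {A,B,C,D} {E}
D-E (6): add. Components now {A,B,C,D,E}
MST edge set: {A-D, B-C, C-D, D-E}.
Of the listed edges, {C-D, A-D, D-E} are in the MST → 3.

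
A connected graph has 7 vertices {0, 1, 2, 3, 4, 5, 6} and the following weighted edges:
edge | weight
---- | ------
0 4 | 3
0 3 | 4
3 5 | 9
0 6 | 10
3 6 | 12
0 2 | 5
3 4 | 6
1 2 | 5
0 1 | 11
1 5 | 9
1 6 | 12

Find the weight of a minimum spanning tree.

36

Sort edges by weight, then run Kruskal:
0 4 (3): add. Components now {0,4} {1} {2} {3} {5} {6}
0 3 (4): add. Components now {0,3,4} {1} {2} {5} {6}
0 2 (5): add. Components now {0,2,3,4} {1} {5} {6}
1 2 (5): add. Components now {0,1,2,3,4} {5} {6}
3 4 (6): skip — 3 and 4 already connected.
1 5 (9): add. Components now {0,1,2,3,4,5} {6}
3 5 (9): skip — 3 and 5 already connected.
0 6 (10): add. Components now {0,1,2,3,4,5,6}
MST edges: 0 4, 0 3, 0 2, 1 2, 1 5, 0 6; total weight 3+4+5+5+9+10 = 36.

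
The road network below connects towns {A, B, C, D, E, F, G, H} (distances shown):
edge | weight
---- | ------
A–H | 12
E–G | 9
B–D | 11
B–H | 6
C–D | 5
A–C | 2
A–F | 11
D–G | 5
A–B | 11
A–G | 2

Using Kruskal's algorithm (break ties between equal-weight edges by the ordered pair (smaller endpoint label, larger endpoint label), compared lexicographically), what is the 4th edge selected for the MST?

B-H

Kruskal's algorithm — process edges by increasing weight (ties by edge label):
A–C (2): add — endpoints in different components.
A–G (2): add — endpoints in different components.
C–D (5): add — endpoints in different components.
D–G (5): skip — D and G already connected.
B–H (6): add — endpoints in different components.
E–G (9): add — endpoints in different components.
A–B (11): add — endpoints in different components.
A–F (11): add — endpoints in different components.
The 4th edge added is B–H.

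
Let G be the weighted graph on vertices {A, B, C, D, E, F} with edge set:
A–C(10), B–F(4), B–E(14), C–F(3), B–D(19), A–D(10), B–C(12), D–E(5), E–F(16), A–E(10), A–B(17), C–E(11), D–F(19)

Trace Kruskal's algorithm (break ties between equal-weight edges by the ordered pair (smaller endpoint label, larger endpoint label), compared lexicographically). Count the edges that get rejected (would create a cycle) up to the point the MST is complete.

Sort edges by weight, then run Kruskal:
C–F (3): add. Components now {A} {B} {C,F} {D} {E}
B–F (4): add. Components now {A} {B,C,F} {D} {E}
D–E (5): add. Components now {A} {B,C,F} {D,E}
A–C (10): add. Components now {A,B,C,F} {D,E}
A–D (10): add. Components now {A,B,C,D,E,F}
Edges rejected before the tree was complete: 0.

0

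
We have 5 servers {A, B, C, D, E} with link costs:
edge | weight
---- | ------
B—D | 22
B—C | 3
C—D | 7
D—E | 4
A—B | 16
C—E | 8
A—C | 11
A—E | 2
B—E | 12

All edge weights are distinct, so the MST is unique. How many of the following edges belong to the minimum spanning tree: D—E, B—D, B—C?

Kruskal: consider edges lightest-first.
A—E (2): add — endpoints in different components.
B—C (3): add — endpoints in different components.
D—E (4): add — endpoints in different components.
C—D (7): add — endpoints in different components.
MST edge set: {A—E, B—C, D—E, C—D}.
Of the listed edges, {D—E, B—C} are in the MST → 2.

2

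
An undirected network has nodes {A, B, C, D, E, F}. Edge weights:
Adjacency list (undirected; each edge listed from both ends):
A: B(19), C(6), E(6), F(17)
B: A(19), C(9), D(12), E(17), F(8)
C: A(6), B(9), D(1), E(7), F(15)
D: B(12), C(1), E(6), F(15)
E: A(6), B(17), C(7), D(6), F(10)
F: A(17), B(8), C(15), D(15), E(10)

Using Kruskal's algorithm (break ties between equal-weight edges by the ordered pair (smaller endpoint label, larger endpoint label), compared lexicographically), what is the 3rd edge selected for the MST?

Kruskal: consider edges lightest-first.
C–D (1): add. Components now {A} {B} {C,D} {E} {F}
A–C (6): add. Components now {A,C,D} {B} {E} {F}
A–E (6): add. Components now {A,C,D,E} {B} {F}
D–E (6): skip — D and E already connected.
C–E (7): skip — C and E already connected.
B–F (8): add. Components now {A,C,D,E} {B,F}
B–C (9): add. Components now {A,B,C,D,E,F}
The 3rd edge added is A–E.

A-E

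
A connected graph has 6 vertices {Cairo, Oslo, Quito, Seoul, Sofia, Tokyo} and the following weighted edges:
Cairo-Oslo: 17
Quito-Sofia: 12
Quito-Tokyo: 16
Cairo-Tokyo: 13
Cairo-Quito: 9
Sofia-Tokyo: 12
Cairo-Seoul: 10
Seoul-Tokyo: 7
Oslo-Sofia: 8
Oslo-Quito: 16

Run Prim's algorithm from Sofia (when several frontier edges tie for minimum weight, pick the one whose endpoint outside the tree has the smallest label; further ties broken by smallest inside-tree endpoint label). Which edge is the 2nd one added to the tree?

Grow the tree from Sofia using Prim:
Step 1: frontier [Oslo-Sofia 8, Quito-Sofia 12, Sofia-Tokyo 12] → take Oslo-Sofia (8); add Oslo.
Step 2: frontier [Oslo-Quito 16, Cairo-Oslo 17, Quito-Sofia 12, Sofia-Tokyo 12] → take Quito-Sofia (12); add Quito.
Step 3: frontier [Cairo-Oslo 17, Cairo-Quito 9, Quito-Tokyo 16, Sofia-Tokyo 12] → take Cairo-Quito (9); add Cairo.
Step 4: frontier [Cairo-Seoul 10, Cairo-Tokyo 13, Quito-Tokyo 16, Sofia-Tokyo 12] → take Cairo-Seoul (10); add Seoul.
Step 5: frontier [Cairo-Tokyo 13, Quito-Tokyo 16, Seoul-Tokyo 7, Sofia-Tokyo 12] → take Seoul-Tokyo (7); add Tokyo.
The 2nd edge added is Quito-Sofia.

Quito-Sofia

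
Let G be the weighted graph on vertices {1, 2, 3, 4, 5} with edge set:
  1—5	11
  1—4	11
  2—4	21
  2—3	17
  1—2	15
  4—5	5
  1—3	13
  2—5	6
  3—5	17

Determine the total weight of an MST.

35

Prim, starting at 4.
Step 1: cheapest edge leaving the tree is 4—5 (5); add 5.
Step 2: cheapest edge leaving the tree is 2—5 (6); add 2.
Step 3: cheapest edge leaving the tree is 1—4 (11); add 1.
Step 4: cheapest edge leaving the tree is 1—3 (13); add 3.
MST edges: 4—5, 2—5, 1—4, 1—3; total weight 5+6+11+13 = 35.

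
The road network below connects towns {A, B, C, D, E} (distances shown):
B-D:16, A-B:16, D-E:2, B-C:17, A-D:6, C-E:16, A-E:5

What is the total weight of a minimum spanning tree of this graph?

39

Kruskal: consider edges lightest-first.
D-E (2): add — endpoints in different components.
A-E (5): add — endpoints in different components.
A-D (6): skip — A and D already connected.
A-B (16): add — endpoints in different components.
B-D (16): skip — B and D already connected.
C-E (16): add — endpoints in different components.
MST edges: D-E, A-E, A-B, C-E; total weight 2+5+16+16 = 39.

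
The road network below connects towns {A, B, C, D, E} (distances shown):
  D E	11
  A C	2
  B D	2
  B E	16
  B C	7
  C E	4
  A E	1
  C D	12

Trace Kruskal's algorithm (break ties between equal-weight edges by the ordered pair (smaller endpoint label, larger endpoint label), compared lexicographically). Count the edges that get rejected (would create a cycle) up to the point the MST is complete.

1

Sort edges by weight, then run Kruskal:
A E (1): add. Components now {A,E} {B} {C} {D}
A C (2): add. Components now {A,C,E} {B} {D}
B D (2): add. Components now {A,C,E} {B,D}
C E (4): skip — C and E already connected.
B C (7): add. Components now {A,B,C,D,E}
Edges rejected before the tree was complete: 1.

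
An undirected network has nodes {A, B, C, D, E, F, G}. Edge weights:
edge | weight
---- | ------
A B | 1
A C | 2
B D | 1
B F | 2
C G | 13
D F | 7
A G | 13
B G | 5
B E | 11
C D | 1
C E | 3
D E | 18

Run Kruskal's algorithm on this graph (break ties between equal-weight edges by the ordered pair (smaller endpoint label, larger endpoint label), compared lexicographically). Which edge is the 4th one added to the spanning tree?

Sort edges by weight, then run Kruskal:
A B (1): add — endpoints in different components.
B D (1): add — endpoints in different components.
C D (1): add — endpoints in different components.
A C (2): skip — A and C already connected.
B F (2): add — endpoints in different components.
C E (3): add — endpoints in different components.
B G (5): add — endpoints in different components.
The 4th edge added is B F.

B-F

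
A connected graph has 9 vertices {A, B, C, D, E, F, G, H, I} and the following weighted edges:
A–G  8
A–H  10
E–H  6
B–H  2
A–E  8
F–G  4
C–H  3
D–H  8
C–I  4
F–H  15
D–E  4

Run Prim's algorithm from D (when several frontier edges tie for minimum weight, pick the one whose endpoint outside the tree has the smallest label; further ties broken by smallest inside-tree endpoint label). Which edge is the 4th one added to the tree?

Prim's algorithm from D:
Step 1: cheapest edge leaving the tree is D–E (4); add E.
Step 2: cheapest edge leaving the tree is E–H (6); add H.
Step 3: cheapest edge leaving the tree is B–H (2); add B.
Step 4: cheapest edge leaving the tree is C–H (3); add C.
Step 5: cheapest edge leaving the tree is C–I (4); add I.
Step 6: cheapest edge leaving the tree is A–E (8); add A.
Step 7: cheapest edge leaving the tree is A–G (8); add G.
Step 8: cheapest edge leaving the tree is F–G (4); add F.
The 4th edge added is C–H.

C-H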